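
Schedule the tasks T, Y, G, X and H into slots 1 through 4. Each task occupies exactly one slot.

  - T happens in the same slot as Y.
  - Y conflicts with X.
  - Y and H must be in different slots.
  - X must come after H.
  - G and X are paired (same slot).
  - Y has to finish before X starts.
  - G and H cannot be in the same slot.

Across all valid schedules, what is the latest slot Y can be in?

Downstream work caps Y at 3.
Y at 3 is achievable: G in 4; H in 1; T in 3; Y in 3; X in 4.

3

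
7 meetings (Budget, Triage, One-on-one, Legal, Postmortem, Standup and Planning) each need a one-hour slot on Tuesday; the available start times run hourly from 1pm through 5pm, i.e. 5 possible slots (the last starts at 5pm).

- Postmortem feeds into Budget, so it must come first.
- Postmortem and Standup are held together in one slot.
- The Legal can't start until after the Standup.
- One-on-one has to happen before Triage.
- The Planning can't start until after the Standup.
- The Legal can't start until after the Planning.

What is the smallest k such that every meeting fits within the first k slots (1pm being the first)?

The precedence chain requires at least 3 distinct slots.
3 works (last occupied slot: 3pm): for example Standup=1pm; Triage=2pm; Legal=3pm; Planning=2pm; Postmortem=1pm; Budget=2pm; One-on-one=1pm.

3 slots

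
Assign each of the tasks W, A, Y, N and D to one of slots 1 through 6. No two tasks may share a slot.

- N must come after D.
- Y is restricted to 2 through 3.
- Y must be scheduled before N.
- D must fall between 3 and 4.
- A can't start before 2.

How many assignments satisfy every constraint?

28

Splitting on A: it can be 2 (4), 3 (4), 4 (4), 5 (8), 6 (8). Listing each branch's schedules as (W, Y, N, D):
A=2: (1,3,5,4) (1,3,6,4) (5,3,6,4) (6,3,5,4) — 4.
A=3: (1,2,5,4) (1,2,6,4) (5,2,6,4) (6,2,5,4) — 4.
A=4: (1,2,5,3) (1,2,6,3) (5,2,6,3) (6,2,5,3) — 4.
A=5: (1,2,4,3) (1,2,6,3) (1,2,6,4) (1,3,6,4) (2,3,6,4) (3,2,6,4) (4,2,6,3) (6,2,4,3) — 8.
A=6: (1,2,4,3) (1,2,5,3) (1,2,5,4) (1,3,5,4) (2,3,5,4) (3,2,5,4) (4,2,5,3) (5,2,4,3) — 8.
Summing: 4 + 4 + 4 + 8 + 8 = 28.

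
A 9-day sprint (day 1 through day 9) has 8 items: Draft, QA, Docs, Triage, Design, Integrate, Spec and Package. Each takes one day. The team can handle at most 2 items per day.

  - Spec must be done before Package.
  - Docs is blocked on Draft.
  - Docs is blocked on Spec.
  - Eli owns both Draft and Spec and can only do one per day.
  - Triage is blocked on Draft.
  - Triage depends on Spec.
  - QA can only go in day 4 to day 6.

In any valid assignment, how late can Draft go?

day 8

Downstream work caps Draft at day 8.
Draft at day 8 is achievable: Package in day 2, Draft in day 8, Design in day 1, QA in day 4, Triage in day 9, Docs in day 9, Integrate in day 2, Spec in day 1.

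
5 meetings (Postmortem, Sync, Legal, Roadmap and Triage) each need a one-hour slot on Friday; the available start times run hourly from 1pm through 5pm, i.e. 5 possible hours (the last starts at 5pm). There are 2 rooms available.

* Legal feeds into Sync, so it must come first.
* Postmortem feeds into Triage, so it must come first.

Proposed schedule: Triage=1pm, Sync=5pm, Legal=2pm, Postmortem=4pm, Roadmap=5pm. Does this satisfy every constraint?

Postmortem feeds into Triage, so it must come first — violated.
There are 2 rooms available — holds.
Legal feeds into Sync, so it must come first — holds.

No — it violates: Postmortem feeds into Triage, so it must come first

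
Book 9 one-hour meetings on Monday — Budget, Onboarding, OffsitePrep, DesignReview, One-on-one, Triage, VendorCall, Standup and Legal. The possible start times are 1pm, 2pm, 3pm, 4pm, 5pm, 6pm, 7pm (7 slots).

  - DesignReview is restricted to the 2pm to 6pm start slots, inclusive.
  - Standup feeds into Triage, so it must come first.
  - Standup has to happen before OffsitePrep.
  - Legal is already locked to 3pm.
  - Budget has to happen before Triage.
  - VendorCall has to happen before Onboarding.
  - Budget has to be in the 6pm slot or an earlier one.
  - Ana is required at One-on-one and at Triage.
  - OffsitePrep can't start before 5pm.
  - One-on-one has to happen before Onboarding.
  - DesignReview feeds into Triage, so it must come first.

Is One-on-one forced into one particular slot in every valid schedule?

One-on-one can be 1pm (e.g. Onboarding -> 2pm; Legal -> 3pm; VendorCall -> 1pm; Budget -> 1pm; Standup -> 1pm; Triage -> 3pm; OffsitePrep -> 5pm; DesignReview -> 2pm; One-on-one -> 1pm) or 2pm (e.g. OffsitePrep in 5pm, One-on-one in 2pm, Legal in 3pm, Budget in 1pm, VendorCall in 1pm, Onboarding in 3pm, Triage in 3pm, DesignReview in 2pm, Standup in 1pm).

No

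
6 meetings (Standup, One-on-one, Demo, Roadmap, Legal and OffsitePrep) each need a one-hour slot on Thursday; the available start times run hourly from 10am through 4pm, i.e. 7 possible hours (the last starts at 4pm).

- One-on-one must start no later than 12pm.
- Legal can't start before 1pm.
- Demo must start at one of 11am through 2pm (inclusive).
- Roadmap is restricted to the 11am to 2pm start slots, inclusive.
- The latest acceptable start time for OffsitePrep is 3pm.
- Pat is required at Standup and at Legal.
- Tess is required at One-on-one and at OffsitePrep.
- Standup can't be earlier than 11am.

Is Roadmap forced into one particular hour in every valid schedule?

No

Roadmap can be 11am (e.g. One-on-one=10am, OffsitePrep=11am, Demo=11am, Legal=1pm, Roadmap=11am, Standup=11am) or 12pm (e.g. Legal -> 1pm; OffsitePrep -> 11am; Standup -> 11am; One-on-one -> 10am; Roadmap -> 12pm; Demo -> 11am).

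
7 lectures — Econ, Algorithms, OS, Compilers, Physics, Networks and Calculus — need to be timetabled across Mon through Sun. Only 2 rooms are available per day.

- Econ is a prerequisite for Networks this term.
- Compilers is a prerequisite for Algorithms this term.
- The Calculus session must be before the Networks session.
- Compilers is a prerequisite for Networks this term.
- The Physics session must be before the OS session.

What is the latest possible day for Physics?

Sat

Downstream work caps Physics at Sat.
Physics at Sat is achievable: OS -> Sun, Networks -> Wed, Calculus -> Tue, Econ -> Mon, Algorithms -> Tue, Compilers -> Mon, Physics -> Sat.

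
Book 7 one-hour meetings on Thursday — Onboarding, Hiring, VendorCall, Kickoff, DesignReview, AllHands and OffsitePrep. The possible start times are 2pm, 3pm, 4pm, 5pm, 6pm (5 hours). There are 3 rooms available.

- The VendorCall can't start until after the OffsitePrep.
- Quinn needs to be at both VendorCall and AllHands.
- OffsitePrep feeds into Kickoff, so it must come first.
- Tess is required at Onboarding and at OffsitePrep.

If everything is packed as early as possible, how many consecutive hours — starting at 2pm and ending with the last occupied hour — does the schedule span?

The precedence chain requires at least 2 distinct hours.
With at most 3 per hour and 7 meetings, at least 3 hours are needed.
3 works (last occupied hour: 4pm): for example Onboarding in 3pm, Kickoff in 3pm, AllHands in 4pm, Hiring in 2pm, DesignReview in 2pm, VendorCall in 3pm, OffsitePrep in 2pm.

3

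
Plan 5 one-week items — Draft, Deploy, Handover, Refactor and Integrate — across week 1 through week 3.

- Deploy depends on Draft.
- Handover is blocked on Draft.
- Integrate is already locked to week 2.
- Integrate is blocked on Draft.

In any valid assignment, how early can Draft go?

week 1

Downstream work caps Draft at week 1.
Draft at week 1 is achievable: Refactor in week 1; Integrate in week 2; Draft in week 1; Handover in week 2; Deploy in week 2.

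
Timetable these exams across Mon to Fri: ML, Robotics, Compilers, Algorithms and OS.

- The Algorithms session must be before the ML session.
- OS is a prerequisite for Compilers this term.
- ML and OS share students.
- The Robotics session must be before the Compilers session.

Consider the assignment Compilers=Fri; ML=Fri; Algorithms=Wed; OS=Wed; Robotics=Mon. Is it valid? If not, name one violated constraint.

The Algorithms session must be before the ML session — holds.
ML and OS share students — holds.
OS is a prerequisite for Compilers this term — holds.
The Robotics session must be before the Compilers session — holds.

Valid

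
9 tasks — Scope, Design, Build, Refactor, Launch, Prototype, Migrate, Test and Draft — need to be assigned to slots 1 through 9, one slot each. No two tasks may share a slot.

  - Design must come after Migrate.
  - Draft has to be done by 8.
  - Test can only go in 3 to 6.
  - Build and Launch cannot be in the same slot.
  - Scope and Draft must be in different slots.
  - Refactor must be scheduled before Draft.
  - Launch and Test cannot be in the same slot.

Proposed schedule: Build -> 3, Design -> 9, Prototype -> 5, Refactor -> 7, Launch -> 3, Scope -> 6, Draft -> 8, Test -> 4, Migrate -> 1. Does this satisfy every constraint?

No. Build and Launch cannot be in the same slot is not satisfied.

Launch and Test cannot be in the same slot — holds.
Design must come after Migrate — holds.
Build and Launch cannot be in the same slot — violated.
Scope and Draft must be in different slots — holds.
No two tasks may share a slot — violated.
Test can only go in 3 to 6 — holds.
Draft has to be done by 8 — holds.
Refactor must be scheduled before Draft — holds.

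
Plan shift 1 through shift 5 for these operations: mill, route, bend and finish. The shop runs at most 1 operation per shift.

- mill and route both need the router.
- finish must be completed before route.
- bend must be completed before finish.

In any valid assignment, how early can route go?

Precedence pushes route to at least shift 3.
route at shift 3 is achievable: mill in shift 4; route in shift 3; bend in shift 1; finish in shift 2.

shift 3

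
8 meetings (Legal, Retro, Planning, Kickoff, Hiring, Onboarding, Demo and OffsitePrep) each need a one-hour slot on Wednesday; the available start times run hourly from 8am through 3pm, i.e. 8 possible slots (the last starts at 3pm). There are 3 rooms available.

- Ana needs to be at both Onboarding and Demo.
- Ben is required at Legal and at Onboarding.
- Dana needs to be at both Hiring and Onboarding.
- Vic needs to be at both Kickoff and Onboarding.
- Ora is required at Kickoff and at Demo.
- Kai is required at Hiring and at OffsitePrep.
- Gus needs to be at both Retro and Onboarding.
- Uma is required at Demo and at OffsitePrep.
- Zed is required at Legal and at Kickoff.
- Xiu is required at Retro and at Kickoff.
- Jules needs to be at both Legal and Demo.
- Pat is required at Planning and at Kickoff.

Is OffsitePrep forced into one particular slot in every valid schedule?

No

OffsitePrep can be 8am (e.g. Planning -> 9am, Retro -> 8am, Hiring -> 9am, Demo -> 9am, OffsitePrep -> 8am, Onboarding -> 11am, Kickoff -> 10am, Legal -> 8am) or 9am (e.g. Retro -> 8am, Legal -> 8am, OffsitePrep -> 9am, Demo -> 10am, Hiring -> 10am, Onboarding -> 11am, Kickoff -> 9am, Planning -> 8am).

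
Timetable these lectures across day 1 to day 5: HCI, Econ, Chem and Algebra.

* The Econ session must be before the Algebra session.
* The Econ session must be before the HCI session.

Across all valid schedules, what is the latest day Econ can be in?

day 4

Downstream work caps Econ at day 4.
Econ at day 4 is achievable: Chem in day 1, Econ in day 4, HCI in day 5, Algebra in day 5.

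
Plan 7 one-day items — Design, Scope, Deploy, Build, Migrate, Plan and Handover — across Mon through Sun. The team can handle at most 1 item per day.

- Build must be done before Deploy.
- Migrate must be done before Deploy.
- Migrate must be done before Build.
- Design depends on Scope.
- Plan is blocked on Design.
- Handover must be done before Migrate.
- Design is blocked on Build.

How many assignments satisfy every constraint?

Splitting on Design: it can be Fri (8), Sat (5). Listing each branch's schedules as (Scope, Deploy, Build, Migrate, Plan, Handover):
Design=Fri: (Mon,Sat,Thu,Wed,Sun,Tue) (Mon,Sun,Thu,Wed,Sat,Tue) (Tue,Sat,Thu,Wed,Sun,Mon) (Tue,Sun,Thu,Wed,Sat,Mon) (Wed,Sat,Thu,Tue,Sun,Mon) (Wed,Sun,Thu,Tue,Sat,Mon) (Thu,Sat,Wed,Tue,Sun,Mon) (Thu,Sun,Wed,Tue,Sat,Mon) — 8.
Design=Sat: (Mon,Fri,Thu,Wed,Sun,Tue) (Tue,Fri,Thu,Wed,Sun,Mon) (Wed,Fri,Thu,Tue,Sun,Mon) (Thu,Fri,Wed,Tue,Sun,Mon) (Fri,Thu,Wed,Tue,Sun,Mon) — 5.
Summing: 8 + 5 = 13.

13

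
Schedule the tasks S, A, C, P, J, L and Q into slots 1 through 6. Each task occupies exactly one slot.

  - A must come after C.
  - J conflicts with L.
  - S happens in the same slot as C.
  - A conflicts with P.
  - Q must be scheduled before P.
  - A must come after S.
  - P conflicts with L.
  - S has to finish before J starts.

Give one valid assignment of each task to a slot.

L -> 1; J -> 2; Q -> 1; C -> 1; S -> 1; P -> 3; A -> 2

Checking: C(1) before A(2); S(1) before A(2); Q(1) before P(3); S(1) before J(2); A(2) != P(3); P(3) != L(1); J(2) != L(1); S = C = 1.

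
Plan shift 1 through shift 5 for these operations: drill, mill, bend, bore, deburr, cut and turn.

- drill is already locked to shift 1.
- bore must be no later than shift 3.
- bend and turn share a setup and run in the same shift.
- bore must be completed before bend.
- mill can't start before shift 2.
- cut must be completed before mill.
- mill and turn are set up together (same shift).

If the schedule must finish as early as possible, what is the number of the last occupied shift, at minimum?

The precedence chain requires at least 2 distinct shifts.
2 works (last occupied shift: shift 2): for example turn in shift 2; bend in shift 2; mill in shift 2; cut in shift 1; deburr in shift 1; drill in shift 1; bore in shift 1.

shift 2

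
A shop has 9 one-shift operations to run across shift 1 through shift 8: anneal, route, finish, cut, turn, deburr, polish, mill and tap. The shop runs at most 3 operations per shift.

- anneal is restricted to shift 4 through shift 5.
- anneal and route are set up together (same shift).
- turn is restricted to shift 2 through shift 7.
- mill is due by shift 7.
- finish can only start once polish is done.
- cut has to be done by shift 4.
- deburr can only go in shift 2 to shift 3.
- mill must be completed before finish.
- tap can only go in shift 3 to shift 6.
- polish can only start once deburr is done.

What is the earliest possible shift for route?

shift 4

Route must be in the same shift as anneal, which can't be before shift 4, so route is at least shift 4; route must be in the same shift as anneal, which can't be after shift 5, so route is at most shift 5.
route at shift 4 is achievable: mill -> shift 1; cut -> shift 1; deburr -> shift 2; route -> shift 4; tap -> shift 3; polish -> shift 3; finish -> shift 4; turn -> shift 2; anneal -> shift 4.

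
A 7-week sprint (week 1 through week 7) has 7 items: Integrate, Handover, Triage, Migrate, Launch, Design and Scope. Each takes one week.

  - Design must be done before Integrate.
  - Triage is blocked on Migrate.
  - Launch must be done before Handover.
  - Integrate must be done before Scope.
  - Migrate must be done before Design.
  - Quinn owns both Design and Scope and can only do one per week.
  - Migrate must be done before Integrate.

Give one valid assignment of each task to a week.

Design in week 2, Launch in week 1, Migrate in week 1, Triage in week 2, Scope in week 4, Handover in week 2, Integrate in week 3

Checking: Design(week 2) before Integrate(week 3); Migrate(week 1) before Triage(week 2); Launch(week 1) before Handover(week 2); Migrate(week 1) before Design(week 2); Integrate(week 3) before Scope(week 4); Migrate(week 1) before Integrate(week 3); Design(week 2) != Scope(week 4).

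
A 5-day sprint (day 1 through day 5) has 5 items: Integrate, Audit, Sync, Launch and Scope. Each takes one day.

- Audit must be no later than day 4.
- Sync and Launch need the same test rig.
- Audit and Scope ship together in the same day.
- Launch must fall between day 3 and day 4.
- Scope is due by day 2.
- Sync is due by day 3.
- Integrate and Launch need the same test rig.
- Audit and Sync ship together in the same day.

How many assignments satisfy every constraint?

16

Splitting on Integrate: it can be day 1 (4), day 2 (4), day 3 (2), day 4 (2), day 5 (4). Listing each branch's schedules as (Audit, Sync, Launch, Scope) by day number:
Integrate=day 1: (1,1,3,1) (1,1,4,1) (2,2,3,2) (2,2,4,2) — 4.
Integrate=day 2: (1,1,3,1) (1,1,4,1) (2,2,3,2) (2,2,4,2) — 4.
Integrate=day 3: (1,1,4,1) (2,2,4,2) — 2.
Integrate=day 4: (1,1,3,1) (2,2,3,2) — 2.
Integrate=day 5: (1,1,3,1) (1,1,4,1) (2,2,3,2) (2,2,4,2) — 4.
Summing: 4 + 4 + 2 + 2 + 4 = 16.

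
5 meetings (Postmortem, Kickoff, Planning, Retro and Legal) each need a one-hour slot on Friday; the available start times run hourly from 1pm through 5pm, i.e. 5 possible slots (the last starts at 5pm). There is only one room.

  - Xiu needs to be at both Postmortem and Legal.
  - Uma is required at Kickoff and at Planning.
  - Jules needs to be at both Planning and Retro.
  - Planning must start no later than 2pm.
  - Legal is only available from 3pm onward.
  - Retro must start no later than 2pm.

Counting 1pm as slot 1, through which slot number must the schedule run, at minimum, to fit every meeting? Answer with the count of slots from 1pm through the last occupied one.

5

With at most 1 per slot and 5 meetings, at least 5 slots are needed.
Legal can't be placed before 3pm — that is slot 3 counting from 1pm — so the schedule must run through at least 3 slots.
5 works (last occupied slot: 5pm): for example Kickoff=5pm, Planning=1pm, Postmortem=4pm, Legal=3pm, Retro=2pm.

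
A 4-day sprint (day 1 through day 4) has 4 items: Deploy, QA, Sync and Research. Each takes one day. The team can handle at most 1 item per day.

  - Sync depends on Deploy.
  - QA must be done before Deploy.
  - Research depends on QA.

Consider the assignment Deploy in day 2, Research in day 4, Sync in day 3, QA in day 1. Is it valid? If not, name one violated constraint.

The team can handle at most 1 item per day — holds.
QA must be done before Deploy — holds.
Sync depends on Deploy — holds.
Research depends on QA — holds.

Yes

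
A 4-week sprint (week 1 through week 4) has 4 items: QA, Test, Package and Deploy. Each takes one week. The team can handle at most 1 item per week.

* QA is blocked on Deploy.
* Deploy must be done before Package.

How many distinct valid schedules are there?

8

Splitting on QA: it can be week 2 (2), week 3 (3), week 4 (3). Listing each branch's schedules as (Test, Package, Deploy) by week number:
QA=week 2: (3,4,1) (4,3,1) — 2.
QA=week 3: (1,4,2) (2,4,1) (4,2,1) — 3.
QA=week 4: (1,3,2) (2,3,1) (3,2,1) — 3.
Summing: 2 + 3 + 3 = 8.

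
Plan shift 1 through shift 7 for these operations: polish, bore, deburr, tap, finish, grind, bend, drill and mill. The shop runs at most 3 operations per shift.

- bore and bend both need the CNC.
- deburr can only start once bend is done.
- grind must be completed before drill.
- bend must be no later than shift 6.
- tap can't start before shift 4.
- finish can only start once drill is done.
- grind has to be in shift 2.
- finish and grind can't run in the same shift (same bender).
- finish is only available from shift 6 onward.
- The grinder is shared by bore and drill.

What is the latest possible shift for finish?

Finish is available from shift 6.
finish at shift 7 is achievable: finish=shift 7; mill=shift 1; polish=shift 1; tap=shift 4; bend=shift 1; drill=shift 3; bore=shift 2; grind=shift 2; deburr=shift 2.

shift 7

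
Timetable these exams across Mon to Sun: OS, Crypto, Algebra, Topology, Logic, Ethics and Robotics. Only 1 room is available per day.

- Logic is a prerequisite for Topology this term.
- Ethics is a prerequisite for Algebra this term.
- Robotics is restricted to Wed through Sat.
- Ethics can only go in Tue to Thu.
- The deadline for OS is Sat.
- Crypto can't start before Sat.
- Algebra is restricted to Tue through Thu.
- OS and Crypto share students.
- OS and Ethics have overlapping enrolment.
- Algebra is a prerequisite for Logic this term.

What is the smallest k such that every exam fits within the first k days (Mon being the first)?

7 days

The precedence chain requires at least 4 distinct days.
With at most 1 per day and 7 exams, at least 7 days are needed.
Crypto can't be placed before Sat — that is day 6 counting from Mon — so the schedule must run through at least 6 days.
7 works (last occupied day: Sun): for example Robotics in Thu, Crypto in Sat, Algebra in Wed, Ethics in Tue, Topology in Sun, OS in Mon, Logic in Fri.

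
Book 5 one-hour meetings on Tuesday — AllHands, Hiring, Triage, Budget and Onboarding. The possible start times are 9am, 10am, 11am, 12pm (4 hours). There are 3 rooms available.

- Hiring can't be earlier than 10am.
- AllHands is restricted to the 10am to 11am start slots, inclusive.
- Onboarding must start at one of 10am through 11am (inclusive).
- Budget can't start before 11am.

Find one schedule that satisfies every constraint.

AllHands=10am; Triage=9am; Hiring=10am; Budget=11am; Onboarding=10am

Checking: Hiring=10am in [10am,12pm]; Onboarding=10am in [10am,11am]; Budget=11am in [11am,12pm]; AllHands=10am in [10am,11am]; max 3 per hour (cap 3).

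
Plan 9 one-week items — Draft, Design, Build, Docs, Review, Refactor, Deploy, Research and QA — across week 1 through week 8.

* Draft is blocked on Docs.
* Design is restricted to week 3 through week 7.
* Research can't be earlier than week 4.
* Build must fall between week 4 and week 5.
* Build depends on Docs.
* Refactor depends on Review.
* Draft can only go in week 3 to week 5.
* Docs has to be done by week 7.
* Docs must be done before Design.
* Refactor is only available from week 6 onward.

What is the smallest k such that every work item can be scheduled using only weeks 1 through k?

6

The precedence chain requires at least 2 distinct weeks.
Refactor can't be placed before week 6, so the schedule must run through at least week 6.
6 works (last occupied week: week 6): for example Refactor -> week 6; QA -> week 1; Research -> week 4; Docs -> week 1; Review -> week 1; Design -> week 3; Build -> week 4; Draft -> week 3; Deploy -> week 1.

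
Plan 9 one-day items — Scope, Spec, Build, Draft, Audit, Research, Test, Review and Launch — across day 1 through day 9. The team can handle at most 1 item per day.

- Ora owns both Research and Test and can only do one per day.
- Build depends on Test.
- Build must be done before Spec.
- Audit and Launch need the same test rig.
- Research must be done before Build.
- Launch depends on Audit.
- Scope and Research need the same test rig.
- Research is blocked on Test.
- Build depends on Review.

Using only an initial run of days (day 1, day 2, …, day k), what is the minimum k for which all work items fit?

9

The precedence chain requires at least 4 distinct days.
With at most 1 per day and 9 work items, at least 9 days are needed.
9 works (last occupied day: day 9): for example Spec=day 5, Audit=day 6, Scope=day 8, Research=day 2, Build=day 4, Launch=day 7, Test=day 1, Review=day 3, Draft=day 9.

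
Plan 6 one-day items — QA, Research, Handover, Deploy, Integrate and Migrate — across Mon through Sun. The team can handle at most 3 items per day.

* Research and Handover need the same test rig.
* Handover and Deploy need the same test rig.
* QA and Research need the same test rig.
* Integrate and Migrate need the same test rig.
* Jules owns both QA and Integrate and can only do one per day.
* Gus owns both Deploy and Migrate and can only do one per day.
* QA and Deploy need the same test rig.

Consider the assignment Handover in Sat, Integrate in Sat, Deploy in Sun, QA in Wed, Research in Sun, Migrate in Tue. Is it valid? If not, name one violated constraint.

Valid

Handover and Deploy need the same test rig — holds.
Jules owns both QA and Integrate and can only do one per day — holds.
Research and Handover need the same test rig — holds.
QA and Research need the same test rig — holds.
The team can handle at most 3 items per day — holds.
QA and Deploy need the same test rig — holds.
Gus owns both Deploy and Migrate and can only do one per day — holds.
Integrate and Migrate need the same test rig — holds.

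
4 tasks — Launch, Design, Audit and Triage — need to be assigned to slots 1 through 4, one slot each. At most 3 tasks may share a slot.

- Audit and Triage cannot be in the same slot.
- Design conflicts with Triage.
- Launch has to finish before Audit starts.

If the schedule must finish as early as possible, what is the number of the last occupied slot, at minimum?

The precedence chain requires at least 2 distinct slots.
With at most 3 per slot and 4 tasks, at least 2 slots are needed.
2 works (last occupied slot: 2): for example Launch -> 1, Design -> 2, Audit -> 2, Triage -> 1.

slot 2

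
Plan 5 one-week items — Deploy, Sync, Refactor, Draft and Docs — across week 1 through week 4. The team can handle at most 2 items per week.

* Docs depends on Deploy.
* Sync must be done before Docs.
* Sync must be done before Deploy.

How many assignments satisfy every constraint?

Splitting on Deploy: it can be week 2 (26), week 3 (26). Listing each branch's schedules as (Sync, Refactor, Draft, Docs) by week number:
Deploy=week 2: (1,1,2,3) (1,1,2,4) (1,1,3,3) (1,1,3,4) (1,1,4,3) (1,1,4,4) (1,2,1,3) (1,2,1,4) (1,2,3,3) (1,2,3,4) (1,2,4,3) (1,2,4,4) (1,3,1,3) (1,3,1,4) (1,3,2,3) (1,3,2,4) (1,3,3,4) (1,3,4,3) (1,3,4,4) (1,4,1,3) (1,4,1,4) (1,4,2,3) (1,4,2,4) (1,4,3,3) (1,4,3,4) (1,4,4,3) — 26.
Deploy=week 3: (1,1,2,4) (1,1,3,4) (1,1,4,4) (1,2,1,4) (1,2,2,4) (1,2,3,4) (1,2,4,4) (1,3,1,4) (1,3,2,4) (1,3,4,4) (1,4,1,4) (1,4,2,4) (1,4,3,4) (2,1,1,4) (2,1,2,4) (2,1,3,4) (2,1,4,4) (2,2,1,4) (2,2,3,4) (2,2,4,4) (2,3,1,4) (2,3,2,4) (2,3,4,4) (2,4,1,4) (2,4,2,4) (2,4,3,4) — 26.
Summing: 26 + 26 = 52.

52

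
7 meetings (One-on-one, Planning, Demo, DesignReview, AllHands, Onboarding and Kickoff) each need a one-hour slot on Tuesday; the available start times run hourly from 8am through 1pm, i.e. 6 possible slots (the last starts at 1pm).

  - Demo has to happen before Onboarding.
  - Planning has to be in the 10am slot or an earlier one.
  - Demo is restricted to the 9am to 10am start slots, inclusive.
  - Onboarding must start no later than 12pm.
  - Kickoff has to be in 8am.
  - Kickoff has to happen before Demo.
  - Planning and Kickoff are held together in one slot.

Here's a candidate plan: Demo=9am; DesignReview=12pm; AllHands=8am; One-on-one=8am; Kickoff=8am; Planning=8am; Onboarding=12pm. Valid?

Onboarding must start no later than 12pm — holds.
Kickoff has to happen before Demo — holds.
Planning has to be in the 10am slot or an earlier one — holds.
Demo has to happen before Onboarding — holds.
Kickoff has to be in 8am — holds.
Planning and Kickoff are held together in one slot — holds.
Demo is restricted to the 9am to 10am start slots, inclusive — holds.

Yes, all constraints hold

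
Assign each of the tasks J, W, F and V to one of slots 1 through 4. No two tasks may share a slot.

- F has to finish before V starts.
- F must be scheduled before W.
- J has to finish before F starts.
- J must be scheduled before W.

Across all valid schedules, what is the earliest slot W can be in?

Precedence pushes W to at least 3.
W at 3 is achievable: F=2, W=3, J=1, V=4.

3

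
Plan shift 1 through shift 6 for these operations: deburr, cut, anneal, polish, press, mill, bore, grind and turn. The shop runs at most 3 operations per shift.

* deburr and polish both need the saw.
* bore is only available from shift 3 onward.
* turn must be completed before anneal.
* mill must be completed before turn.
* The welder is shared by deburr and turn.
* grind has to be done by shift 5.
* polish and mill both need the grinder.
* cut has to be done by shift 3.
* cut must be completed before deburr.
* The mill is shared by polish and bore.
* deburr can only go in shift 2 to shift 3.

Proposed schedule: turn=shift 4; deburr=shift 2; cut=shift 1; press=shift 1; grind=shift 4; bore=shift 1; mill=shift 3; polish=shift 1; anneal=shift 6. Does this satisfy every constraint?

polish and mill both need the grinder — holds.
deburr can only go in shift 2 to shift 3 — holds.
The welder is shared by deburr and turn — holds.
deburr and polish both need the saw — holds.
cut has to be done by shift 3 — holds.
cut must be completed before deburr — holds.
grind has to be done by shift 5 — holds.
bore is only available from shift 3 onward — violated.
The mill is shared by polish and bore — violated.
The shop runs at most 3 operations per shift — violated.
mill must be completed before turn — holds.
turn must be completed before anneal — holds.

Invalid. bore is only available from shift 3 onward.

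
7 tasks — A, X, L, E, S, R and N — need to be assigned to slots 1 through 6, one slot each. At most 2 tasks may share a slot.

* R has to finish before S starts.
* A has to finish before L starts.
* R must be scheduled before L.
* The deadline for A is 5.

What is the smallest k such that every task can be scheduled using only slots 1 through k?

4

The precedence chain requires at least 2 distinct slots.
With at most 2 per slot and 7 tasks, at least 4 slots are needed.
4 works (last occupied slot: 4): for example R in 1, X in 3, A in 1, N in 4, L in 2, E in 3, S in 2.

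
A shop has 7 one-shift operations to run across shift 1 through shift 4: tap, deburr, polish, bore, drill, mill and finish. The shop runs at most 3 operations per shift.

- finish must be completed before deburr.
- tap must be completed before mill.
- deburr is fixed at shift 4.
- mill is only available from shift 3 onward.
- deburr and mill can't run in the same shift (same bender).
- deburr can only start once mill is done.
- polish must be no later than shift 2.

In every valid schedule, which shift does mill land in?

mill's window is shift 3–shift 4.
deburr is fixed at shift 4, and mill can't share a shift with deburr.
So mill must be shift 3.

shift 3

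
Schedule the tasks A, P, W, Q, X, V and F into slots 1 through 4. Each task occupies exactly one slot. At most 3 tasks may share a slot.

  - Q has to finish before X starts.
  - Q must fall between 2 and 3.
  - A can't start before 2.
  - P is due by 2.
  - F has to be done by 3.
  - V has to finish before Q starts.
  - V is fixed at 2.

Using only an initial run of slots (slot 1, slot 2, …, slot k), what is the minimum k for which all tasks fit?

The precedence chain requires at least 3 distinct slots.
With at most 3 per slot and 7 tasks, at least 3 slots are needed.
Propagating the time windows through the other constraints, X can't land before 4, so the schedule must run through at least slot 4.
4 works (last occupied slot: 4): for example F -> 1; P -> 1; W -> 1; A -> 2; X -> 4; V -> 2; Q -> 3.

4 slots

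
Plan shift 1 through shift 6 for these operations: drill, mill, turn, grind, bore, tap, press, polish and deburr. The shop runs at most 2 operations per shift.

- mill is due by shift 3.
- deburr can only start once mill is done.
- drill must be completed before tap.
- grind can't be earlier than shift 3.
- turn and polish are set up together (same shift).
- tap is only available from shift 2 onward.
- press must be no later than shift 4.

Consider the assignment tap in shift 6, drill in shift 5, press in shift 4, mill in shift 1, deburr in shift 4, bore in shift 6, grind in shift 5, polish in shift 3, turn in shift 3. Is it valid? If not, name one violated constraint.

The shop runs at most 2 operations per shift — holds.
turn and polish are set up together (same shift) — holds.
press must be no later than shift 4 — holds.
tap is only available from shift 2 onward — holds.
mill is due by shift 3 — holds.
deburr can only start once mill is done — holds.
grind can't be earlier than shift 3 — holds.
drill must be completed before tap — holds.

Yes, all constraints hold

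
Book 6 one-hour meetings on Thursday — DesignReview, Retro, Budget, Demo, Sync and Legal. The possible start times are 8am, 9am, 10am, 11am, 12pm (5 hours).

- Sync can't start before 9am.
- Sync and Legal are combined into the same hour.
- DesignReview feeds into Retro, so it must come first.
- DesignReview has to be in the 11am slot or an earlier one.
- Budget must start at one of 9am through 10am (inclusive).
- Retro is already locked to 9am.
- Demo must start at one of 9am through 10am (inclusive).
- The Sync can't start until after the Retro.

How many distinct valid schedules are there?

12

Splitting on Budget: it can be 9am (6), 10am (6). Listing each branch's schedules as (DesignReview, Retro, Demo, Sync, Legal):
Budget=9am: (8am,9am,9am,10am,10am) (8am,9am,9am,11am,11am) (8am,9am,9am,12pm,12pm) (8am,9am,10am,10am,10am) (8am,9am,10am,11am,11am) (8am,9am,10am,12pm,12pm) — 6.
Budget=10am: (8am,9am,9am,10am,10am) (8am,9am,9am,11am,11am) (8am,9am,9am,12pm,12pm) (8am,9am,10am,10am,10am) (8am,9am,10am,11am,11am) (8am,9am,10am,12pm,12pm) — 6.
Summing: 6 + 6 = 12.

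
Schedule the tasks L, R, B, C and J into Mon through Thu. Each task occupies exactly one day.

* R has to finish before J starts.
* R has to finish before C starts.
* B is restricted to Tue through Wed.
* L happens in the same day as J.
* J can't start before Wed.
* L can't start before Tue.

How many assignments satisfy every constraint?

22

Splitting on L: it can be Wed (10), Thu (12). Listing each branch's schedules as (R, B, C, J):
L=Wed: (Mon,Tue,Tue,Wed) (Mon,Tue,Wed,Wed) (Mon,Tue,Thu,Wed) (Mon,Wed,Tue,Wed) (Mon,Wed,Wed,Wed) (Mon,Wed,Thu,Wed) (Tue,Tue,Wed,Wed) (Tue,Tue,Thu,Wed) (Tue,Wed,Wed,Wed) (Tue,Wed,Thu,Wed) — 10.
L=Thu: (Mon,Tue,Tue,Thu) (Mon,Tue,Wed,Thu) (Mon,Tue,Thu,Thu) (Mon,Wed,Tue,Thu) (Mon,Wed,Wed,Thu) (Mon,Wed,Thu,Thu) (Tue,Tue,Wed,Thu) (Tue,Tue,Thu,Thu) (Tue,Wed,Wed,Thu) (Tue,Wed,Thu,Thu) (Wed,Tue,Thu,Thu) (Wed,Wed,Thu,Thu) — 12.
Summing: 10 + 12 = 22.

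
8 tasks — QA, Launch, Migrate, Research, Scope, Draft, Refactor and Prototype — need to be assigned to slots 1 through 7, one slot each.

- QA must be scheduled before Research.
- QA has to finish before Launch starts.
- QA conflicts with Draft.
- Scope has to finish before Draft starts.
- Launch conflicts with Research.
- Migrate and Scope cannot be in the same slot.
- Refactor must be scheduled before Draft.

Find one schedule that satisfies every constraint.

Prototype=1, Launch=2, QA=1, Migrate=2, Scope=1, Refactor=1, Research=3, Draft=2

Checking: QA(1) before Launch(2); Scope(1) before Draft(2); Refactor(1) before Draft(2); QA(1) before Research(3); Launch(2) != Research(3); Migrate(2) != Scope(1); QA(1) != Draft(2).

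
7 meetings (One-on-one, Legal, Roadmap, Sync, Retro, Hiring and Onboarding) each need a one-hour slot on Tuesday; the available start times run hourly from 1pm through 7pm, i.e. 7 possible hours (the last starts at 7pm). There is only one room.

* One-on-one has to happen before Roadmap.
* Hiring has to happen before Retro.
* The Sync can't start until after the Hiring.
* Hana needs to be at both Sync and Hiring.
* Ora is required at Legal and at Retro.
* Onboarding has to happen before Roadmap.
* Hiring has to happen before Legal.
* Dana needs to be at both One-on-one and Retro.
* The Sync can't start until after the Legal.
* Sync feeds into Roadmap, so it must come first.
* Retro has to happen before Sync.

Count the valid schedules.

Splitting on Legal: it can be 2pm (12), 3pm (18), 4pm (18), 5pm (12). Listing each branch's schedules as (One-on-one, Roadmap, Sync, Retro, Hiring, Onboarding):
Legal=2pm: (3pm,7pm,5pm,4pm,1pm,6pm) (3pm,7pm,6pm,4pm,1pm,5pm) (3pm,7pm,6pm,5pm,1pm,4pm) (4pm,7pm,5pm,3pm,1pm,6pm) (4pm,7pm,6pm,3pm,1pm,5pm) (4pm,7pm,6pm,5pm,1pm,3pm) (5pm,7pm,4pm,3pm,1pm,6pm) (5pm,7pm,6pm,3pm,1pm,4pm) (5pm,7pm,6pm,4pm,1pm,3pm) (6pm,7pm,4pm,3pm,1pm,5pm) (6pm,7pm,5pm,3pm,1pm,4pm) (6pm,7pm,5pm,4pm,1pm,3pm) — 12.
Legal=3pm: (1pm,7pm,5pm,4pm,2pm,6pm) (1pm,7pm,6pm,4pm,2pm,5pm) (1pm,7pm,6pm,5pm,2pm,4pm) (2pm,7pm,5pm,4pm,1pm,6pm) (2pm,7pm,6pm,4pm,1pm,5pm) (2pm,7pm,6pm,5pm,1pm,4pm) (4pm,7pm,5pm,2pm,1pm,6pm) (4pm,7pm,6pm,2pm,1pm,5pm) (4pm,7pm,6pm,5pm,1pm,2pm) (4pm,7pm,6pm,5pm,2pm,1pm) (5pm,7pm,4pm,2pm,1pm,6pm) (5pm,7pm,6pm,2pm,1pm,4pm) (5pm,7pm,6pm,4pm,1pm,2pm) (5pm,7pm,6pm,4pm,2pm,1pm) (6pm,7pm,4pm,2pm,1pm,5pm) (6pm,7pm,5pm,2pm,1pm,4pm) (6pm,7pm,5pm,4pm,1pm,2pm) (6pm,7pm,5pm,4pm,2pm,1pm) — 18.
Legal=4pm: (1pm,7pm,5pm,3pm,2pm,6pm) (1pm,7pm,6pm,3pm,2pm,5pm) (1pm,7pm,6pm,5pm,2pm,3pm) (1pm,7pm,6pm,5pm,3pm,2pm) (2pm,7pm,5pm,3pm,1pm,6pm) (2pm,7pm,6pm,3pm,1pm,5pm) (2pm,7pm,6pm,5pm,1pm,3pm) (2pm,7pm,6pm,5pm,3pm,1pm) (3pm,7pm,5pm,2pm,1pm,6pm) (3pm,7pm,6pm,2pm,1pm,5pm) (3pm,7pm,6pm,5pm,1pm,2pm) (3pm,7pm,6pm,5pm,2pm,1pm) (5pm,7pm,6pm,2pm,1pm,3pm) (5pm,7pm,6pm,3pm,1pm,2pm) (5pm,7pm,6pm,3pm,2pm,1pm) (6pm,7pm,5pm,2pm,1pm,3pm) (6pm,7pm,5pm,3pm,1pm,2pm) (6pm,7pm,5pm,3pm,2pm,1pm) — 18.
Legal=5pm: (1pm,7pm,6pm,3pm,2pm,4pm) (1pm,7pm,6pm,4pm,2pm,3pm) (1pm,7pm,6pm,4pm,3pm,2pm) (2pm,7pm,6pm,3pm,1pm,4pm) (2pm,7pm,6pm,4pm,1pm,3pm) (2pm,7pm,6pm,4pm,3pm,1pm) (3pm,7pm,6pm,2pm,1pm,4pm) (3pm,7pm,6pm,4pm,1pm,2pm) (3pm,7pm,6pm,4pm,2pm,1pm) (4pm,7pm,6pm,2pm,1pm,3pm) (4pm,7pm,6pm,3pm,1pm,2pm) (4pm,7pm,6pm,3pm,2pm,1pm) — 12.
Summing: 12 + 18 + 18 + 12 = 60.

60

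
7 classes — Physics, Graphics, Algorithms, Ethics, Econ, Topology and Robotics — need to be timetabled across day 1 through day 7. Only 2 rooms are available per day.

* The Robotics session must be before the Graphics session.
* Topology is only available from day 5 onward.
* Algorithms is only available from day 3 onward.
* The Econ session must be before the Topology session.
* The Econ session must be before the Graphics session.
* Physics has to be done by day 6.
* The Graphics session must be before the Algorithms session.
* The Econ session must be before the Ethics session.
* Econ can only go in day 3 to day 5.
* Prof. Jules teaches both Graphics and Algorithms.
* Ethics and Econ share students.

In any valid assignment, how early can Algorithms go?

Algorithms is available from day 3; precedence pushes Algorithms to at least day 5.
Algorithms at day 5 is achievable: Algorithms in day 5, Graphics in day 4, Ethics in day 4, Econ in day 3, Topology in day 5, Physics in day 1, Robotics in day 1.

day 5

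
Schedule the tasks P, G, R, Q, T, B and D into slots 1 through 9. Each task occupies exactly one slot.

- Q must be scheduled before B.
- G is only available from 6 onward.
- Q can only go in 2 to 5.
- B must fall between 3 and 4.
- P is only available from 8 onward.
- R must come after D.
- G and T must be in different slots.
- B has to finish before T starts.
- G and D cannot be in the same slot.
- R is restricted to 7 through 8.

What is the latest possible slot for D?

Downstream work caps D at 7.
D at 7 is achievable: Q in 2, G in 6, P in 8, B in 3, D in 7, R in 8, T in 4.

7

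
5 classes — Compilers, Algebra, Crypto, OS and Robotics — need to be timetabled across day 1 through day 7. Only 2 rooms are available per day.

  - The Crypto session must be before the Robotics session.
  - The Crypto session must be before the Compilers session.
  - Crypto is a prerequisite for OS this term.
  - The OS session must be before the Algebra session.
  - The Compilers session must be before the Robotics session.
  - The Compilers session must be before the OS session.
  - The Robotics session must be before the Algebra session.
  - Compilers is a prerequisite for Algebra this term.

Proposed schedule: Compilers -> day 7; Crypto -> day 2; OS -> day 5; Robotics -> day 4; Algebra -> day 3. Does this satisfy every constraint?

Invalid. Compilers is a prerequisite for Algebra this term.

Compilers is a prerequisite for Algebra this term — violated.
The Compilers session must be before the OS session — violated.
The OS session must be before the Algebra session — violated.
The Compilers session must be before the Robotics session — violated.
The Robotics session must be before the Algebra session — violated.
The Crypto session must be before the Robotics session — holds.
Crypto is a prerequisite for OS this term — holds.
Only 2 rooms are available per day — holds.
The Crypto session must be before the Compilers session — holds.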